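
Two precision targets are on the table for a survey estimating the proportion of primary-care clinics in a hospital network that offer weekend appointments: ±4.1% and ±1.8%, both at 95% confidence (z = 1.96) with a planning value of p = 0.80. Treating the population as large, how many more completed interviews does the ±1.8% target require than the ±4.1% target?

At ±4.1%: n = 1.96² × 0.1600 / 0.041² ≈ 365.65 → 366.
At ±1.8%: n = 1.96² × 0.1600 / 0.018² ≈ 1897.09 → 1898.
Additional respondents: 1898 − 366 = 1532.

1532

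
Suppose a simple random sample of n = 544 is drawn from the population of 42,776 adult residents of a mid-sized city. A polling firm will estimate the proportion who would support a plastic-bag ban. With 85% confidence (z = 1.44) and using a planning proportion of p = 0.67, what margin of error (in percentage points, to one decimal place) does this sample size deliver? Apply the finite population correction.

2.9

Finite-population factor: (N−n)/(N−1) = (42776−544)/(42776−1) = 0.9873.
SE(p̂) = √[p(1−p)/n · (N−n)/(N−1)] = √[0.2211/544 × 0.9873] = 0.02003.
E = z × SE = 1.44 × 0.02003 = 0.02885 ≈ 2.9 percentage points.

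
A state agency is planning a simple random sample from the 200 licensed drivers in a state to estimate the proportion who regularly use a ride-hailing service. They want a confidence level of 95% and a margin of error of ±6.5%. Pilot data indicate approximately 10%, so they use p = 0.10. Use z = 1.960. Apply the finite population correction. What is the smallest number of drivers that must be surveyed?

59

Unadjusted: n₀ = 1.960² × 0.10 × 0.90 / 0.065² ≈ 81.83, so n₀ = 82.
Finite population correction with N = 200: n = n₀ / (1 + (n₀−1)/N) = 82 / (1 + 81/200) = 82 / 1.4050 ≈ 58.36.
Rounding up, n = 59.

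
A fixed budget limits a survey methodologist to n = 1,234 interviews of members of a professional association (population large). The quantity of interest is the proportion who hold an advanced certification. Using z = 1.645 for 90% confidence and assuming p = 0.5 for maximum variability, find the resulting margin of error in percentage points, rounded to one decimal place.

SE(p̂) = √[p(1−p)/n] = √[0.2500/1234] = 0.01423.
E = z × SE = 1.645 × 0.01423 = 0.02341, or 2.3 percentage points.

2.3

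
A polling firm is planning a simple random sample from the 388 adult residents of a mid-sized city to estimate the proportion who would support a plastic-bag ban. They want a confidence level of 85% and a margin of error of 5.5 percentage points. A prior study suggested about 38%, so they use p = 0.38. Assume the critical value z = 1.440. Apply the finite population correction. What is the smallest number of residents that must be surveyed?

115

Unadjusted: n₀ = 1.440² × 0.38 × 0.62 / 0.055² ≈ 161.50, so n₀ = 162.
Finite population correction with N = 388: n = n₀ / (1 + (n₀−1)/N) = 162 / (1 + 161/388) = 162 / 1.4149 ≈ 114.49.
Rounding up, n = 115.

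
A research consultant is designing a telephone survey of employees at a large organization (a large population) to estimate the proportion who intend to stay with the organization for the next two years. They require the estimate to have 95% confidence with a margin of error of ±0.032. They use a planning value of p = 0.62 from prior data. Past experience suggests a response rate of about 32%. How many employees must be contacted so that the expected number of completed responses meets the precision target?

For 95% confidence, z = 1.960.
Completed interviews needed: n₀ = 1.960² × 0.2356 / 0.032² ≈ 883.87 → 884.
At a 32% response rate, contacts needed = 884 / 0.32 ≈ 2762.50 → 2763.

2763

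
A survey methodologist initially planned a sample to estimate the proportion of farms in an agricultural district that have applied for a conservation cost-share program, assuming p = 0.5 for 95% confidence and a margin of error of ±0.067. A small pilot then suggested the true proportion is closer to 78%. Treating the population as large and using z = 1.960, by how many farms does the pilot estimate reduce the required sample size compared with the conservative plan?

67

Conservative (p = 0.5): n = 1.960² × 0.25 / 0.067² ≈ 213.95 → 214.
Using p = 0.78: p(1−p) = 0.1716, so n = 1.960² × 0.1716 / 0.067² ≈ 146.85 → 147.
Reduction: 214 − 147 = 67.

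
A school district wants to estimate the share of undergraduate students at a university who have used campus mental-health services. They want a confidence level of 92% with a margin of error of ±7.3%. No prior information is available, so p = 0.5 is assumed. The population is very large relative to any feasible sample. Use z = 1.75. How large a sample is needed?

144

With p = 0.5, p(1−p) = 0.25.
n = z²·p(1−p)/E² = 1.75² × 0.2500 / 0.073² = 3.0625 × 0.2500 / 0.005329 ≈ 143.67.
Rounding up gives n = 144.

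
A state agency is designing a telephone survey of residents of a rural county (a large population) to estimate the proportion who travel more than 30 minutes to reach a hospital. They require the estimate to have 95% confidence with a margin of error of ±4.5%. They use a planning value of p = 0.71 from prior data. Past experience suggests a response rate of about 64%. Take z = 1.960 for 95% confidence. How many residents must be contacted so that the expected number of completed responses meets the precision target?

Completed interviews needed: n₀ = 1.960² × 0.2059 / 0.045² ≈ 390.61 → 391.
At a 64% response rate, contacts needed = 391 / 0.64 ≈ 610.94 → 611.

611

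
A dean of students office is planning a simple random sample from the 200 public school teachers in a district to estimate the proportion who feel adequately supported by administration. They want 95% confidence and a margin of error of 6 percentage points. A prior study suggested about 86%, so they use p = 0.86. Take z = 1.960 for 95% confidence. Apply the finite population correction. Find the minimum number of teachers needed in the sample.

Unadjusted: n₀ = 1.960² × 0.86 × 0.14 / 0.060² ≈ 128.48, so n₀ = 129.
Finite population correction with N = 200: n = n₀ / (1 + (n₀−1)/N) = 129 / (1 + 128/200) = 129 / 1.6400 ≈ 78.66.
Rounding up, n = 79.

79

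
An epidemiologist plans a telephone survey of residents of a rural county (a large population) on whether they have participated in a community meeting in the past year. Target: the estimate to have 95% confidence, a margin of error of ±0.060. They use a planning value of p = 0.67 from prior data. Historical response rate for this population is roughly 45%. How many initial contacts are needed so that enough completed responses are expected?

For 95% confidence, z = 1.96.
Completed interviews needed: n₀ = 1.96² × 0.2211 / 0.060² ≈ 235.94 → 236.
At a 45% response rate, contacts needed = 236 / 0.45 ≈ 524.44 → 525.

525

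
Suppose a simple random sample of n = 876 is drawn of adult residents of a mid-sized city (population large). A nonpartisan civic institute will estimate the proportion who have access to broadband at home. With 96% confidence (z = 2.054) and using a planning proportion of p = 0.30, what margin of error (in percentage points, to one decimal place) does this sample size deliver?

3.2

SE(p̂) = √[p(1−p)/n] = √[0.2100/876] = 0.01548.
E = z × SE = 2.054 × 0.01548 = 0.03180, or 3.2 percentage points.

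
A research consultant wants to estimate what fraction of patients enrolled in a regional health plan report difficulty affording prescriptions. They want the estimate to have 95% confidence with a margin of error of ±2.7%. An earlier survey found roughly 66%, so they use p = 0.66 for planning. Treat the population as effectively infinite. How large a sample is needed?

1183

For 95% confidence, z = 1.960.
With p = 0.66, p(1−p) = 0.2244.
n = z²·p(1−p)/E² = 1.960² × 0.2244 / 0.027² = 3.8416 × 0.2244 / 0.000729 ≈ 1182.52.
Rounding up gives n = 1183.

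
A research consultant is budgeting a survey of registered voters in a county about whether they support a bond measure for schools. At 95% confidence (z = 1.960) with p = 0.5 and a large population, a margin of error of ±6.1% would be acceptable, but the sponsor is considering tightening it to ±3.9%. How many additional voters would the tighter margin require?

373

At ±6.1%: n = 1.960² × 0.2500 / 0.061² ≈ 258.10 → 259.
At ±3.9%: n = 1.960² × 0.2500 / 0.039² ≈ 631.43 → 632.
Additional respondents: 632 − 259 = 373.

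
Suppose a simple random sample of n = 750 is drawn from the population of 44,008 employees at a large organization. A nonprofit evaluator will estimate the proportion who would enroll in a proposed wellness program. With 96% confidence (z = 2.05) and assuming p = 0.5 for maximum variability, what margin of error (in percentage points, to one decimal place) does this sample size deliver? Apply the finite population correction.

Finite-population factor: (N−n)/(N−1) = (44008−750)/(44008−1) = 0.9830.
SE(p̂) = √[p(1−p)/n · (N−n)/(N−1)] = √[0.2500/750 × 0.9830] = 0.01810.
E = z × SE = 2.05 × 0.01810 = 0.03711 ≈ 3.7 percentage points.

3.7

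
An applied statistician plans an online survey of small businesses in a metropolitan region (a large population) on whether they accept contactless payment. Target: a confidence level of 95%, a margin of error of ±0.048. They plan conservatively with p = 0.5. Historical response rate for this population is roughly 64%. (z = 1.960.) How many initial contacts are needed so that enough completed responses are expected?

Completed interviews needed: n₀ = 1.960² × 0.2500 / 0.048² ≈ 416.84 → 417.
At a 64% response rate, contacts needed = 417 / 0.64 ≈ 651.56 → 652.

652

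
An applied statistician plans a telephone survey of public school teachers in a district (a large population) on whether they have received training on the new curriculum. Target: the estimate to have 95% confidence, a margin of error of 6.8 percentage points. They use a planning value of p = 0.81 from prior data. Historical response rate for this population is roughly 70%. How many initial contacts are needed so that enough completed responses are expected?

For 95% confidence, z = 1.960.
Completed interviews needed: n₀ = 1.960² × 0.1539 / 0.068² ≈ 127.86 → 128.
At a 70% response rate, contacts needed = 128 / 0.70 ≈ 182.86 → 183.

183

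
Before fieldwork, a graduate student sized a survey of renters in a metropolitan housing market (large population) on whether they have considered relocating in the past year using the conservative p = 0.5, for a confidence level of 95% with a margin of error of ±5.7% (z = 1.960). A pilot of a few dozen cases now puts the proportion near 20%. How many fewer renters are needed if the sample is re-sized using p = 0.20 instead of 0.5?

106

Conservative (p = 0.5): n = 1.960² × 0.25 / 0.057² ≈ 295.60 → 296.
Using p = 0.20: p(1−p) = 0.1600, so n = 1.960² × 0.1600 / 0.057² ≈ 189.18 → 190.
Reduction: 296 − 190 = 106.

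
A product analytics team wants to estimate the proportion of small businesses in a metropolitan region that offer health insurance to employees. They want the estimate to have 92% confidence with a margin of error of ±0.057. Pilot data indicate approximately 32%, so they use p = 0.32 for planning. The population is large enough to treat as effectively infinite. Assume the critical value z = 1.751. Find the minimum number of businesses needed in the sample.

206

With p = 0.32, p(1−p) = 0.2176.
n = z²·p(1−p)/E² = 1.751² × 0.2176 / 0.057² = 3.0660 × 0.2176 / 0.003249 ≈ 205.34.
Rounding up gives n = 206.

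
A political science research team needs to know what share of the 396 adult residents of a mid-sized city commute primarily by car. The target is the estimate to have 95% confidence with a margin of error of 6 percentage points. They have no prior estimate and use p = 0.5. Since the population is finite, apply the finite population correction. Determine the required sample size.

160

For 95% confidence, z = 1.96.
Unadjusted: n₀ = 1.96² × 0.50 × 0.50 / 0.060² ≈ 266.78, so n₀ = 267.
Finite population correction with N = 396: n = n₀ / (1 + (n₀−1)/N) = 267 / (1 + 266/396) = 267 / 1.6717 ≈ 159.72.
Rounding up, n = 160.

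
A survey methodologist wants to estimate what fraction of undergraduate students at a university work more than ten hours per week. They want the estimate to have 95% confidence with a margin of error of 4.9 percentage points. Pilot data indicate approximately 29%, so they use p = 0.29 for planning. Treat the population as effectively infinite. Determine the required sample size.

For 95% confidence, z = 1.96.
With p = 0.29, p(1−p) = 0.2059.
n = z²·p(1−p)/E² = 1.96² × 0.2059 / 0.049² = 3.8416 × 0.2059 / 0.002401 ≈ 329.44.
Rounding up gives n = 330.

330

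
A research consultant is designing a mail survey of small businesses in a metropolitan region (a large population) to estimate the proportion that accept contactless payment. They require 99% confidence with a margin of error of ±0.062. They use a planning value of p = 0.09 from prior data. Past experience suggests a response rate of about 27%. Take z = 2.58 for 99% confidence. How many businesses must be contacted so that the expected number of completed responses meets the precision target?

526

Completed interviews needed: n₀ = 2.58² × 0.0819 / 0.062² ≈ 141.82 → 142.
At a 27% response rate, contacts needed = 142 / 0.27 ≈ 525.93 → 526.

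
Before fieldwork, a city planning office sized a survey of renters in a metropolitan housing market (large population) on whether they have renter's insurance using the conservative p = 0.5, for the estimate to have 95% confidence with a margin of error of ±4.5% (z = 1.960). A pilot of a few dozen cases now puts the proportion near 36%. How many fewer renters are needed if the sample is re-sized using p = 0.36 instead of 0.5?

37

Conservative (p = 0.5): n = 1.960² × 0.25 / 0.045² ≈ 474.27 → 475.
Using p = 0.36: p(1−p) = 0.2304, so n = 1.960² × 0.2304 / 0.045² ≈ 437.09 → 438.
Reduction: 475 − 438 = 37.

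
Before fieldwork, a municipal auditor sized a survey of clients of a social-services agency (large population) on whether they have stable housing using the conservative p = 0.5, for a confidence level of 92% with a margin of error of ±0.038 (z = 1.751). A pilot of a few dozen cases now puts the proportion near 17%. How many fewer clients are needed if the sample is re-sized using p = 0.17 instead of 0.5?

231

Conservative (p = 0.5): n = 1.751² × 0.25 / 0.038² ≈ 530.82 → 531.
Using p = 0.17: p(1−p) = 0.1411, so n = 1.751² × 0.1411 / 0.038² ≈ 299.59 → 300.
Reduction: 531 − 300 = 231.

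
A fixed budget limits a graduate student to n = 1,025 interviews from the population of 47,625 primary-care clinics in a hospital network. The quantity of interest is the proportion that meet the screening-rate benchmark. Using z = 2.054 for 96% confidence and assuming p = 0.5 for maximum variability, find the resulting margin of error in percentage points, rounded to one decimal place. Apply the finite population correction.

Finite-population factor: (N−n)/(N−1) = (47625−1025)/(47625−1) = 0.9785.
SE(p̂) = √[p(1−p)/n · (N−n)/(N−1)] = √[0.2500/1025 × 0.9785] = 0.01545.
E = z × SE = 2.054 × 0.01545 = 0.03173 ≈ 3.2 percentage points.

3.2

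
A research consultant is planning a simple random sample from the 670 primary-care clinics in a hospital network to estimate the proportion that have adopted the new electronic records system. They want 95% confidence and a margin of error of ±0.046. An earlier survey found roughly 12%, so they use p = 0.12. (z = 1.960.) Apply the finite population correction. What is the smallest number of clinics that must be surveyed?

Unadjusted: n₀ = 1.960² × 0.12 × 0.88 / 0.046² ≈ 191.72, so n₀ = 192.
Finite population correction with N = 670: n = n₀ / (1 + (n₀−1)/N) = 192 / (1 + 191/670) = 192 / 1.2851 ≈ 149.41.
Rounding up, n = 150.

150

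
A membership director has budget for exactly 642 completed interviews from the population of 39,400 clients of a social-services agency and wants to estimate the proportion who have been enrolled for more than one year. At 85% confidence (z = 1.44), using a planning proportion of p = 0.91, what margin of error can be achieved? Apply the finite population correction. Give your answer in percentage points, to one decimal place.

Finite-population factor: (N−n)/(N−1) = (39400−642)/(39400−1) = 0.9837.
SE(p̂) = √[p(1−p)/n · (N−n)/(N−1)] = √[0.0819/642 × 0.9837] = 0.01120.
E = z × SE = 1.44 × 0.01120 = 0.01613 ≈ 1.6 percentage points.

1.6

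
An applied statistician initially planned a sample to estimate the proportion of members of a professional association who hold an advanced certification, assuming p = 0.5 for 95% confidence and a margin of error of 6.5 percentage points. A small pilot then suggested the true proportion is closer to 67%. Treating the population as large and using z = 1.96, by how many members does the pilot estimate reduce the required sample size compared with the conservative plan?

Conservative (p = 0.5): n = 1.96² × 0.25 / 0.065² ≈ 227.31 → 228.
Using p = 0.67: p(1−p) = 0.2211, so n = 1.96² × 0.2211 / 0.065² ≈ 201.04 → 202.
Reduction: 228 − 202 = 26.

26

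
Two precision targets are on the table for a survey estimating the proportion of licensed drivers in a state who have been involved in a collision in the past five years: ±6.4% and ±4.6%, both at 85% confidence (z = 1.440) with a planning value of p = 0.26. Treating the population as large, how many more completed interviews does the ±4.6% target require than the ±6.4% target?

91

At ±6.4%: n = 1.440² × 0.1924 / 0.064² ≈ 97.40 → 98.
At ±4.6%: n = 1.440² × 0.1924 / 0.046² ≈ 188.54 → 189.
Additional respondents: 189 − 98 = 91.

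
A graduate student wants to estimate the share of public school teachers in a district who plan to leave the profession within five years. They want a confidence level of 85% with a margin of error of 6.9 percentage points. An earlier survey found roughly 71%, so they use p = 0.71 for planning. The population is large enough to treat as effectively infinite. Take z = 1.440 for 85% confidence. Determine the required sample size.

90

With p = 0.71, p(1−p) = 0.2059.
n = z²·p(1−p)/E² = 1.440² × 0.2059 / 0.069² = 2.0736 × 0.2059 / 0.004761 ≈ 89.68.
Rounding up gives n = 90.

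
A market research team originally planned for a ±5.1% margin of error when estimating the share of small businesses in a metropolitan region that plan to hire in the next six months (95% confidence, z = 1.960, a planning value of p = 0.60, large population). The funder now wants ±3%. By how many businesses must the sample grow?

670

At ±5.1%: n = 1.960² × 0.2400 / 0.051² ≈ 354.47 → 355.
At ±3%: n = 1.960² × 0.2400 / 0.030² ≈ 1024.43 → 1025.
Additional respondents: 1025 − 355 = 670.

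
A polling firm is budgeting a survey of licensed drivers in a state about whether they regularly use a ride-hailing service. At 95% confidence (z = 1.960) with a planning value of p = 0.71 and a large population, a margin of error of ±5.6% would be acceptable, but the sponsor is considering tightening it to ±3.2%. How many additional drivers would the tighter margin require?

At ±5.6%: n = 1.960² × 0.2059 / 0.056² ≈ 252.23 → 253.
At ±3.2%: n = 1.960² × 0.2059 / 0.032² ≈ 772.45 → 773.
Additional respondents: 773 − 253 = 520.

520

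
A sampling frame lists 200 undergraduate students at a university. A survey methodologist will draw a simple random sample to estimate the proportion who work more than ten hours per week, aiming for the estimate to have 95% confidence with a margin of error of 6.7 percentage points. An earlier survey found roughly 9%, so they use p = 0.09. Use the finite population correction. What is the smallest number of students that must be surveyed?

For 95% confidence, z = 1.96.
Unadjusted: n₀ = 1.96² × 0.09 × 0.91 / 0.067² ≈ 70.09, so n₀ = 71.
Finite population correction with N = 200: n = n₀ / (1 + (n₀−1)/N) = 71 / (1 + 70/200) = 71 / 1.3500 ≈ 52.59.
Rounding up, n = 53.

53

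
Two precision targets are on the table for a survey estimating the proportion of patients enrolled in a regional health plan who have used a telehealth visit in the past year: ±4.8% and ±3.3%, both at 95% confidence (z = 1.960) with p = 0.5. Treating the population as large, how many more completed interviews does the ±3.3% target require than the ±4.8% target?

465

At ±4.8%: n = 1.960² × 0.2500 / 0.048² ≈ 416.84 → 417.
At ±3.3%: n = 1.960² × 0.2500 / 0.033² ≈ 881.91 → 882.
Additional respondents: 882 − 417 = 465.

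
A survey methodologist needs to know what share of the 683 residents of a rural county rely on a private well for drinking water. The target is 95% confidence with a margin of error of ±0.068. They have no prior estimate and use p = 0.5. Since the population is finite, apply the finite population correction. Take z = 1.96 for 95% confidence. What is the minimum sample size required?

Unadjusted: n₀ = 1.96² × 0.50 × 0.50 / 0.068² ≈ 207.70, so n₀ = 208.
Finite population correction with N = 683: n = n₀ / (1 + (n₀−1)/N) = 208 / (1 + 207/683) = 208 / 1.3031 ≈ 159.62.
Rounding up, n = 160.

160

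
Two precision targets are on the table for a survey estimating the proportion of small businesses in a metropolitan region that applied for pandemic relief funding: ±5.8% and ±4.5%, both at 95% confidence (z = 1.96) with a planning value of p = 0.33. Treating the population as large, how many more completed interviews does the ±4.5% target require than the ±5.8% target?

167

At ±5.8%: n = 1.96² × 0.2211 / 0.058² ≈ 252.49 → 253.
At ±4.5%: n = 1.96² × 0.2211 / 0.045² ≈ 419.45 → 420.
Additional respondents: 420 − 253 = 167.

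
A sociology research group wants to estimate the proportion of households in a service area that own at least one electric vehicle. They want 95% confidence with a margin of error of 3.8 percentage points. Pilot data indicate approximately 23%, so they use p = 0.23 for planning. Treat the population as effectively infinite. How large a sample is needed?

For 95% confidence, z = 1.96.
With p = 0.23, p(1−p) = 0.1771.
n = z²·p(1−p)/E² = 1.96² × 0.1771 / 0.038² = 3.8416 × 0.1771 / 0.001444 ≈ 471.15.
Rounding up gives n = 472.

472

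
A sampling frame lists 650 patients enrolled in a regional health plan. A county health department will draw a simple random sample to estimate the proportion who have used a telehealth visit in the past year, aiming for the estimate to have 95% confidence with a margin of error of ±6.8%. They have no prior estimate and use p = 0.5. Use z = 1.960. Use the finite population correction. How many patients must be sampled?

Unadjusted: n₀ = 1.960² × 0.50 × 0.50 / 0.068² ≈ 207.70, so n₀ = 208.
Finite population correction with N = 650: n = n₀ / (1 + (n₀−1)/N) = 208 / (1 + 207/650) = 208 / 1.3185 ≈ 157.76.
Rounding up, n = 158.

158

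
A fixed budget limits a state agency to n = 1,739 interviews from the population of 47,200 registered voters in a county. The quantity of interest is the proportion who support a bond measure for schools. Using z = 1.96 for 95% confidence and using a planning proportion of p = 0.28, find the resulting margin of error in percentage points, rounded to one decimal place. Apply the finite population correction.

2.1

Finite-population factor: (N−n)/(N−1) = (47200−1739)/(47200−1) = 0.9632.
SE(p̂) = √[p(1−p)/n · (N−n)/(N−1)] = √[0.2016/1739 × 0.9632] = 0.01057.
E = z × SE = 1.96 × 0.01057 = 0.02071 ≈ 2.1 percentage points.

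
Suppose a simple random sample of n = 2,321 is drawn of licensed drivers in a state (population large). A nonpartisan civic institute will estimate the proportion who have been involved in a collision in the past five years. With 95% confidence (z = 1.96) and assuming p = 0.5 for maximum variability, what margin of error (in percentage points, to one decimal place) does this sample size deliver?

2.0

SE(p̂) = √[p(1−p)/n] = √[0.2500/2321] = 0.01038.
E = z × SE = 1.96 × 0.01038 = 0.02034, or 2.0 percentage points.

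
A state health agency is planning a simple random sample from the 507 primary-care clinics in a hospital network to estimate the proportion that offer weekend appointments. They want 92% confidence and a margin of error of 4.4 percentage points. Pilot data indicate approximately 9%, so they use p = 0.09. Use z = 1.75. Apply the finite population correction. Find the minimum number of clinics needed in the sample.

Unadjusted: n₀ = 1.75² × 0.09 × 0.91 / 0.044² ≈ 129.56, so n₀ = 130.
Finite population correction with N = 507: n = n₀ / (1 + (n₀−1)/N) = 130 / (1 + 129/507) = 130 / 1.2544 ≈ 103.63.
Rounding up, n = 104.

104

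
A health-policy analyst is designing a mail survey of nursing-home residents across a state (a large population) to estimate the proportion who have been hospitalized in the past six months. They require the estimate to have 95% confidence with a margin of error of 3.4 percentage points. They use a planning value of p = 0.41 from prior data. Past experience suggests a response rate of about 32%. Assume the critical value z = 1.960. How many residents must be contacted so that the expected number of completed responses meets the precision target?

2513

Completed interviews needed: n₀ = 1.960² × 0.2419 / 0.034² ≈ 803.88 → 804.
At a 32% response rate, contacts needed = 804 / 0.32 ≈ 2512.50 → 2513.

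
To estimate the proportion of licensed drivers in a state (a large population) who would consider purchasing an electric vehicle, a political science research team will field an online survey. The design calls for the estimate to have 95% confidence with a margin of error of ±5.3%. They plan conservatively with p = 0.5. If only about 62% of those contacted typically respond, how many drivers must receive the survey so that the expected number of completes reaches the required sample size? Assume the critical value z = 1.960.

552

Completed interviews needed: n₀ = 1.960² × 0.2500 / 0.053² ≈ 341.90 → 342.
At a 62% response rate, contacts needed = 342 / 0.62 ≈ 551.61 → 552.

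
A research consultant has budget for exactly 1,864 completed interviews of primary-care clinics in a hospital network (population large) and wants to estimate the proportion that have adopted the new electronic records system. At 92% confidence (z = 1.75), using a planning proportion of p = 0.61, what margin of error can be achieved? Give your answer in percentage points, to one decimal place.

2.0

SE(p̂) = √[p(1−p)/n] = √[0.2379/1864] = 0.01130.
E = z × SE = 1.75 × 0.01130 = 0.01977, or 2.0 percentage points.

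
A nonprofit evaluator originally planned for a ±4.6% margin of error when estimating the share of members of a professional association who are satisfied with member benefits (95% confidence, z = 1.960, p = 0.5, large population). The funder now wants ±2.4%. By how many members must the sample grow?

At ±4.6%: n = 1.960² × 0.2500 / 0.046² ≈ 453.88 → 454.
At ±2.4%: n = 1.960² × 0.2500 / 0.024² ≈ 1667.36 → 1668.
Additional respondents: 1668 − 454 = 1214.

1214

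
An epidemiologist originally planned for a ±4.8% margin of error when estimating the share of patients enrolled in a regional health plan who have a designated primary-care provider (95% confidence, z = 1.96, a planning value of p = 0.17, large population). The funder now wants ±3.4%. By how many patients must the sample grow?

233

At ±4.8%: n = 1.96² × 0.1411 / 0.048² ≈ 235.26 → 236.
At ±3.4%: n = 1.96² × 0.1411 / 0.034² ≈ 468.90 → 469.
Additional respondents: 469 − 236 = 233.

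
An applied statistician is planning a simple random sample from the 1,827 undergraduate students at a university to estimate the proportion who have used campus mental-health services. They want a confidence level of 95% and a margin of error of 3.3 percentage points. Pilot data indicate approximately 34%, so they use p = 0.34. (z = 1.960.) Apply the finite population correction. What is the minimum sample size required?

553

Unadjusted: n₀ = 1.960² × 0.34 × 0.66 / 0.033² ≈ 791.60, so n₀ = 792.
Finite population correction with N = 1,827: n = n₀ / (1 + (n₀−1)/N) = 792 / (1 + 791/1827) = 792 / 1.4330 ≈ 552.71.
Rounding up, n = 553.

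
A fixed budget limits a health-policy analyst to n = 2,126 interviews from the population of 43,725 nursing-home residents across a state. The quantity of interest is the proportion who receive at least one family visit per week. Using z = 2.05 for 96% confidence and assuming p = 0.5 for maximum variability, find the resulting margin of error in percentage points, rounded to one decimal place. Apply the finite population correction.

Finite-population factor: (N−n)/(N−1) = (43725−2126)/(43725−1) = 0.9514.
SE(p̂) = √[p(1−p)/n · (N−n)/(N−1)] = √[0.2500/2126 × 0.9514] = 0.01058.
E = z × SE = 2.05 × 0.01058 = 0.02168 ≈ 2.2 percentage points.

2.2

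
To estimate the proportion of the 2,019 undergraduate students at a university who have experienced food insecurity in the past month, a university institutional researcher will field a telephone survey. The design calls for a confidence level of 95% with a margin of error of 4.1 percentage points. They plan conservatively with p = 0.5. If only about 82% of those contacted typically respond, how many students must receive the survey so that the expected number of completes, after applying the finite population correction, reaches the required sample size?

544

For 95% confidence, z = 1.96.
Completed interviews needed (unadjusted): n₀ = 1.96² × 0.2500 / 0.041² ≈ 571.33 → 572.
FPC for N = 2,019: n = 572 / (1 + 571/2019) = 572 / 1.2828 ≈ 445.89 → 446.
At an 82% response rate, contacts needed = 446 / 0.82 ≈ 543.90 → 544.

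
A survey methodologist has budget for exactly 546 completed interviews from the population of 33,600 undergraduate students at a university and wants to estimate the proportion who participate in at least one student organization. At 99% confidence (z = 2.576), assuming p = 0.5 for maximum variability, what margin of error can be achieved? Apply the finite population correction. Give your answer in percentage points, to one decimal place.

5.5

Finite-population factor: (N−n)/(N−1) = (33600−546)/(33600−1) = 0.9838.
SE(p̂) = √[p(1−p)/n · (N−n)/(N−1)] = √[0.2500/546 × 0.9838] = 0.02122.
E = z × SE = 2.576 × 0.02122 = 0.05467 ≈ 5.5 percentage points.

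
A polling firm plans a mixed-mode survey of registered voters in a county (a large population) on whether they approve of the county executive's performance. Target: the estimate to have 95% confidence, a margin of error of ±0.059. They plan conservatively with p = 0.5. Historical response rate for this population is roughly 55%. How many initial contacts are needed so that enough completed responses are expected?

502

For 95% confidence, z = 1.96.
Completed interviews needed: n₀ = 1.96² × 0.2500 / 0.059² ≈ 275.90 → 276.
At a 55% response rate, contacts needed = 276 / 0.55 ≈ 501.82 → 502.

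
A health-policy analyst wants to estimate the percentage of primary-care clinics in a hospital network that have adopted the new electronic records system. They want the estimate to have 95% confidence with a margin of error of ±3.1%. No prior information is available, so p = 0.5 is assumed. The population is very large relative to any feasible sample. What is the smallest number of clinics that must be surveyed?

1000

For 95% confidence, z = 1.96.
With p = 0.5, p(1−p) = 0.25.
n = z²·p(1−p)/E² = 1.96² × 0.2500 / 0.031² = 3.8416 × 0.2500 / 0.000961 ≈ 999.38.
Rounding up gives n = 1000.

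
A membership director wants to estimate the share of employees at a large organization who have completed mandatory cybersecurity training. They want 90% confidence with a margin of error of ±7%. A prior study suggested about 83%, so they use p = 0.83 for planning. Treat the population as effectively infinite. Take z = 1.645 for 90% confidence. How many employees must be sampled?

With p = 0.83, p(1−p) = 0.1411.
n = z²·p(1−p)/E² = 1.645² × 0.1411 / 0.070² = 2.7060 × 0.1411 / 0.004900 ≈ 77.92.
Rounding up gives n = 78.

78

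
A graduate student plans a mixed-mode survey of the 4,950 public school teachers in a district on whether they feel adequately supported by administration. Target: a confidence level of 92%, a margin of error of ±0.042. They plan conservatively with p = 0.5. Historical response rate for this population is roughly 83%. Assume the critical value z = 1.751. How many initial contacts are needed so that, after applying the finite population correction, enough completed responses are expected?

Completed interviews needed (unadjusted): n₀ = 1.751² × 0.2500 / 0.042² ≈ 434.52 → 435.
FPC for N = 4,950: n = 435 / (1 + 434/4950) = 435 / 1.0877 ≈ 399.93 → 400.
At an 83% response rate, contacts needed = 400 / 0.83 ≈ 481.93 → 482.

482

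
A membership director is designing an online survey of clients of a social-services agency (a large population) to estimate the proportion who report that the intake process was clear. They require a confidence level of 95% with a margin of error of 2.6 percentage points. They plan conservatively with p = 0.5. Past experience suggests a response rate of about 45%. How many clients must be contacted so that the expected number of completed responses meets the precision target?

For 95% confidence, z = 1.960.
Completed interviews needed: n₀ = 1.960² × 0.2500 / 0.026² ≈ 1420.71 → 1421.
At a 45% response rate, contacts needed = 1421 / 0.45 ≈ 3157.78 → 3158.

3158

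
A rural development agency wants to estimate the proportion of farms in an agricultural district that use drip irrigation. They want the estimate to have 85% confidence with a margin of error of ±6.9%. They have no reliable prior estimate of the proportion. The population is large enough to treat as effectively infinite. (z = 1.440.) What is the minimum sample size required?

With no prior estimate, use p = 0.5, giving p(1−p) = 0.25.
n = z²·p(1−p)/E² = 1.440² × 0.2500 / 0.069² = 2.0736 × 0.2500 / 0.004761 ≈ 108.88.
Rounding up gives n = 109.

109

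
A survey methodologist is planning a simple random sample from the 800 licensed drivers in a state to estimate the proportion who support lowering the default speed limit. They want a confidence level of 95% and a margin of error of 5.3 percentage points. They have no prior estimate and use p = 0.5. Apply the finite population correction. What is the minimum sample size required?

240

For 95% confidence, z = 1.960.
Unadjusted: n₀ = 1.960² × 0.50 × 0.50 / 0.053² ≈ 341.90, so n₀ = 342.
Finite population correction with N = 800: n = n₀ / (1 + (n₀−1)/N) = 342 / (1 + 341/800) = 342 / 1.4263 ≈ 239.79.
Rounding up, n = 240.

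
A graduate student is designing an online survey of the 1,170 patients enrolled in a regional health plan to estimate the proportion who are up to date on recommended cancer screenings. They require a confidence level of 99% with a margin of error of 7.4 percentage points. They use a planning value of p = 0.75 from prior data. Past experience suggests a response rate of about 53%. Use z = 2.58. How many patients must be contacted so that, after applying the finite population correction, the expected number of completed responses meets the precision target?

Completed interviews needed (unadjusted): n₀ = 2.58² × 0.1875 / 0.074² ≈ 227.92 → 228.
FPC for N = 1,170: n = 228 / (1 + 227/1170) = 228 / 1.1940 ≈ 190.95 → 191.
At a 53% response rate, contacts needed = 191 / 0.53 ≈ 360.38 → 361.

361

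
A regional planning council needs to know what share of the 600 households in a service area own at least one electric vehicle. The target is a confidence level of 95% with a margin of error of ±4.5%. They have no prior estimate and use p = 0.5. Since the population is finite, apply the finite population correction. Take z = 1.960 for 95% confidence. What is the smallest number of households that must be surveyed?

266

Unadjusted: n₀ = 1.960² × 0.50 × 0.50 / 0.045² ≈ 474.27, so n₀ = 475.
Finite population correction with N = 600: n = n₀ / (1 + (n₀−1)/N) = 475 / (1 + 474/600) = 475 / 1.7900 ≈ 265.36.
Rounding up, n = 266.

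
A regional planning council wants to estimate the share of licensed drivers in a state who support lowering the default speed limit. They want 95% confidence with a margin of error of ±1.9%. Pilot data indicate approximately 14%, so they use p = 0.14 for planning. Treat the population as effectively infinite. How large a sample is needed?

For 95% confidence, z = 1.96.
With p = 0.14, p(1−p) = 0.1204.
n = z²·p(1−p)/E² = 1.96² × 0.1204 / 0.019² = 3.8416 × 0.1204 / 0.000361 ≈ 1281.24.
Rounding up gives n = 1282.

1282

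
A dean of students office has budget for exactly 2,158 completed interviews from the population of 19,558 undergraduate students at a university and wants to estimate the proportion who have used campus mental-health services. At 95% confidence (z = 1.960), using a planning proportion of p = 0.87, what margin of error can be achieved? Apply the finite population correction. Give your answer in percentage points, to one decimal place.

Finite-population factor: (N−n)/(N−1) = (19558−2158)/(19558−1) = 0.8897.
SE(p̂) = √[p(1−p)/n · (N−n)/(N−1)] = √[0.1131/2158 × 0.8897] = 0.00683.
E = z × SE = 1.960 × 0.00683 = 0.01338 ≈ 1.3 percentage points.

1.3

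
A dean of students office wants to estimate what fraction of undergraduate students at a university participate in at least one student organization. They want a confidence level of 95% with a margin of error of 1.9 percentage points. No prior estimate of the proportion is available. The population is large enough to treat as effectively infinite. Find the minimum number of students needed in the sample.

For 95% confidence, z = 1.960.
With no prior estimate, use p = 0.5, giving p(1−p) = 0.25.
n = z²·p(1−p)/E² = 1.960² × 0.2500 / 0.019² = 3.8416 × 0.2500 / 0.000361 ≈ 2660.39.
Rounding up gives n = 2661.

2661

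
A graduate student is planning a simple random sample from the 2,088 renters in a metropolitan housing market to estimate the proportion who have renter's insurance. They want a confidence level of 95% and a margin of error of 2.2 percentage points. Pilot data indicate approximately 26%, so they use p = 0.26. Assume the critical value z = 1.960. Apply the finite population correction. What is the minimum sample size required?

Unadjusted: n₀ = 1.960² × 0.26 × 0.74 / 0.022² ≈ 1527.12, so n₀ = 1528.
Finite population correction with N = 2,088: n = n₀ / (1 + (n₀−1)/N) = 1528 / (1 + 1527/2088) = 1528 / 1.7313 ≈ 882.56.
Rounding up, n = 883.

883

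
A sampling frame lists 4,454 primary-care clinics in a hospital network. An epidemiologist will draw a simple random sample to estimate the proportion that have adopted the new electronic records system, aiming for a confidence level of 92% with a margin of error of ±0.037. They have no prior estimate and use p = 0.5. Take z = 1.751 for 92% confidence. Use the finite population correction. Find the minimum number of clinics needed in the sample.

Unadjusted: n₀ = 1.751² × 0.50 × 0.50 / 0.037² ≈ 559.90, so n₀ = 560.
Finite population correction with N = 4,454: n = n₀ / (1 + (n₀−1)/N) = 560 / (1 + 559/4454) = 560 / 1.1255 ≈ 497.55.
Rounding up, n = 498.

498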